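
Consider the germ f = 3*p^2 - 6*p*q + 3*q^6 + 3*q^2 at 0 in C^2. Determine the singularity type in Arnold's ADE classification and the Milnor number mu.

The Hessian of f at 0 is [[6, -6], [-6, 6]] with rank 1, so corank 1. A Groebner basis of the Jacobian ideal J(f) in C{p,q} is {q^5, p - q}; counting standard monomials gives mu = 5. Corank 1: A-series; mu = 5 gives A_5.

Type A_{5}, Milnor number mu = 5.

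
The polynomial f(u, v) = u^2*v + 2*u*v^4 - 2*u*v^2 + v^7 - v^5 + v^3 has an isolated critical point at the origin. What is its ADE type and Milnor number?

Type D_6, Milnor number mu = 6.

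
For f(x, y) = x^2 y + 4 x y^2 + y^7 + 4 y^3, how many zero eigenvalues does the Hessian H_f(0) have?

The Hessian at 0 is [[0, 0], [0, 0]] of rank 0; hence corank 2.

2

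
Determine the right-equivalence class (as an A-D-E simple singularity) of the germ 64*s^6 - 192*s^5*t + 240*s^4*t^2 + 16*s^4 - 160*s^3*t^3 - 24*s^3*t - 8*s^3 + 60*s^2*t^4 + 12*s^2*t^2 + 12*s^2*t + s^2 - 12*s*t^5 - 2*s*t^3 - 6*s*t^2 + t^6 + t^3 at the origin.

The Hessian of f at 0 has rank 1. Corank 1: A-series; mu = 2 gives A_2.

A_2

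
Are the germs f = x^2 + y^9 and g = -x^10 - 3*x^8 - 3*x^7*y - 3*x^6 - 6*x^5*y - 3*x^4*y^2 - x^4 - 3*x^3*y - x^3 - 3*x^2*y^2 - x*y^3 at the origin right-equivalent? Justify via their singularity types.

The Hessian of f at 0 has rank 1. Corank 1: A-series; mu = 8 gives A_8. The Hessian of g at 0 has rank 0. Corank 2; j^3 = -x^3 is a perfect cube, so E-series; the 4-jet and mu = 7 give E_7. f is A_8 but g is E_7, hence not right-equivalent.

No.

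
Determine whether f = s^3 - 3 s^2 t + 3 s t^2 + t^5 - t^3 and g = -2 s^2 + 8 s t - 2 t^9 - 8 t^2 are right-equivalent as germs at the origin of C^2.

No.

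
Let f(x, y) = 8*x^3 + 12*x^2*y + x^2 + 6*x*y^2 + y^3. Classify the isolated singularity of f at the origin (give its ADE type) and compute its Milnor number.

The Hessian of f at 0 has rank 1. Corank 1: A-series; mu = 2 gives A_2.

Type A_{2}, Milnor number mu = 2.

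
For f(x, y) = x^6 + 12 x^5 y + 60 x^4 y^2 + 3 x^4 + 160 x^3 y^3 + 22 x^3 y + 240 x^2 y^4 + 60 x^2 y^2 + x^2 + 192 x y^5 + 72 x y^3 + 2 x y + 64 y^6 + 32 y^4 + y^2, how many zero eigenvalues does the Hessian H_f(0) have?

Hessian at 0 has rank 1.

1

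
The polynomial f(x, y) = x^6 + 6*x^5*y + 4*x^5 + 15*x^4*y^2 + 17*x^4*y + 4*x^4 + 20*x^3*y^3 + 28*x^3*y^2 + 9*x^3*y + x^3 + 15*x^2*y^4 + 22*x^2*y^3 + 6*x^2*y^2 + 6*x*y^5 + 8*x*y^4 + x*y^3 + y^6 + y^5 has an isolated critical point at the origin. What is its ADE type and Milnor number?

The Hessian of f at 0 is [[0, 0], [0, 0]] with rank 0, so corank 2. A Groebner basis of the Jacobian ideal J(f) in C{x,y} is {-3*x^2/5 + y^4 - y^3/5, x^3, x^2*y + x^2/5 + y^3/15, x^2/5 + x*y^2 + y^3/15}; counting standard monomials gives mu = 7. Corank 2; j^3 = x^3 is a perfect cube, so E-series; the 4-jet and mu = 7 give E_7.

Type E7, Milnor number mu = 7.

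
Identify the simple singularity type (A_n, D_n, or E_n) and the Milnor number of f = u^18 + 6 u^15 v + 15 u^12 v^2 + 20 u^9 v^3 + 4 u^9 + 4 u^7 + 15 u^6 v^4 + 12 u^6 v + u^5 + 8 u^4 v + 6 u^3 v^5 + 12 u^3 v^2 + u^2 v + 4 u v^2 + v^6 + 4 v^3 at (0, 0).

The Hessian of f at 0 has rank 0. Corank 2; j^3 = v*(u + 2*v)^2 has shape L^2 M (L != M), so D-series; mu = 7 gives D_7.

Type D_{7}, Milnor number mu = 7.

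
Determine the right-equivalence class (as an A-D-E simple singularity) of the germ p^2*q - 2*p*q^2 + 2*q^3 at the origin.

D4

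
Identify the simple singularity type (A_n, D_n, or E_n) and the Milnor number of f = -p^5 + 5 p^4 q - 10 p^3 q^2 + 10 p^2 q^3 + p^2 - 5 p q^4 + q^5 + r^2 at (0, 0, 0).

Type A4, Milnor number mu = 4.

The Hessian of f at 0 is [[2, 0, 0], [0, 0, 0], [0, 0, 2]] with rank 2, so corank 1. A Groebner basis of the Jacobian ideal J(f) in C{p,q,r} is {q^4, p, r}; counting standard monomials gives mu = 4. Corank 1: A-series; mu = 4 gives A_4.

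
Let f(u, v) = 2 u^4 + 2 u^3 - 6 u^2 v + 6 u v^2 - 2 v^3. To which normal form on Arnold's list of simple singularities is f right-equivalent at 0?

E6

The Hessian of f at 0 has rank 0. Corank 2; j^3 = 2*(u - v)^3 is a perfect cube, so E-series; the 4-jet and mu = 6 give E_6.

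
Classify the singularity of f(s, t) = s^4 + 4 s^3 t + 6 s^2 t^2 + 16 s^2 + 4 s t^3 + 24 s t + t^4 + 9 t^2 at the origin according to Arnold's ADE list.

The Hessian of f at 0 has rank 1. Corank 1: A-series; mu = 3 gives A_3.

A_{3}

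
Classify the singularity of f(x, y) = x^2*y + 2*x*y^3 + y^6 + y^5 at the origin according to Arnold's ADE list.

The Hessian of f at 0 has rank 0. Corank 2; j^3 = x^2*y has shape L^2 M (L != M), so D-series; mu = 7 gives D_7.

D_{7}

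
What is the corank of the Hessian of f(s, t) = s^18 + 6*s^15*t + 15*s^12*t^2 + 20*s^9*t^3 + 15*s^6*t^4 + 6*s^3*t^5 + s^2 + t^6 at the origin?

1

Hessian at 0 has rank 1.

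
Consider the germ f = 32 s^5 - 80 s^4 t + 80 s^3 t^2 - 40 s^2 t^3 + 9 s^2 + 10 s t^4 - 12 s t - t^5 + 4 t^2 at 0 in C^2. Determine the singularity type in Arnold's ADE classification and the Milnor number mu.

The Hessian of f at 0 has rank 1. Corank 1: A-series; mu = 4 gives A_4.

Type A_4, Milnor number mu = 4.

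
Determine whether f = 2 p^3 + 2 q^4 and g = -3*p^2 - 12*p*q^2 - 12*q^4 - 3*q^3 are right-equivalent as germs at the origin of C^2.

The Hessian of f at 0 is [[0, 0], [0, 0]] with rank 0, so corank 2. A Groebner basis of the Jacobian ideal J(f) in C{p,q} is {q^3, p^2}; counting standard monomials gives mu = 6. Corank 2; j^3 = 2*p^3 is a perfect cube, so E-series; the 4-jet and mu = 6 give E_6. The Hessian of g at 0 is [[-6, 0], [0, 0]] with rank 1, so corank 1. A Groebner basis of the Jacobian ideal J(g) in C{p,q} is {q^2, p}; counting standard monomials gives mu = 2. Corank 1: A-series; mu = 2 gives A_2. f is E_6 but g is A_2, hence not right-equivalent.

No.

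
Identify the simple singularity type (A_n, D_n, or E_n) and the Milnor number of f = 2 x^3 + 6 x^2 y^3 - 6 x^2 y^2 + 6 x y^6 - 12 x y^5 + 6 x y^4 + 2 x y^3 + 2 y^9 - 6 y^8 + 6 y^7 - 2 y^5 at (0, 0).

The Hessian of f at 0 has rank 0. Corank 2; j^3 = 2*x^3 is a perfect cube, so E-series; the 4-jet and mu = 7 give E_7.

Type E_7, Milnor number mu = 7.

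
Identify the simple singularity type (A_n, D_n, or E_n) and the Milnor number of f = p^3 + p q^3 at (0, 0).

The Hessian of f at 0 is [[0, 0], [0, 0]] with rank 0, so corank 2. A Groebner basis of the Jacobian ideal J(f) in C{p,q} is {p^3, p*q^2, 3*p^2 + q^3}; counting standard monomials gives mu = 7. Corank 2; j^3 = p^3 is a perfect cube, so E-series; the 4-jet and mu = 7 give E_7.

Type E7, Milnor number mu = 7.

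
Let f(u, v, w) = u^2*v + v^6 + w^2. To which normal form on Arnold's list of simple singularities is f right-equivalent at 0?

D7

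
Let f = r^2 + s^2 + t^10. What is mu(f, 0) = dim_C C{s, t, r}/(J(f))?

9

The Hessian of f at 0 is [[2, 0, 0], [0, 0, 0], [0, 0, 2]] with rank 2, so corank 1. A Groebner basis of the Jacobian ideal J(f) in C{s,t,r} is {t^9, s, r}; counting standard monomials gives mu = 9. Corank 1: A-series; mu = 9 gives A_9.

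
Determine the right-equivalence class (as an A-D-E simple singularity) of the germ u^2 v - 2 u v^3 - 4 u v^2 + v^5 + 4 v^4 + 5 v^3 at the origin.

The Hessian of f at 0 has rank 0. Corank 2; j^3 = v*(u^2 - 4*u*v + 5*v^2) splits into three distinct lines over C (the quadratic factor has nonzero discriminant), so D_4.

D_{4}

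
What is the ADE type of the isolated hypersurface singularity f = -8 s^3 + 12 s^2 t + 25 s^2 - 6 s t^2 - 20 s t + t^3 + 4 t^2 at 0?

A2

The Hessian of f at 0 has rank 1. Corank 1: A-series; mu = 2 gives A_2.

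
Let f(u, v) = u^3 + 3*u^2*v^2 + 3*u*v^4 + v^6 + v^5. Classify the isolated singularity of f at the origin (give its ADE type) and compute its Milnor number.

Type E_{8}, Milnor number mu = 8.

The Hessian of f at 0 is [[0, 0], [0, 0]] with rank 0, so corank 2. A Groebner basis of the Jacobian ideal J(f) in C{u,v} is {v^4, u^3, u^2/2 + u*v^2}; counting standard monomials gives mu = 8. Corank 2; j^3 = u^3 is a perfect cube, so E-series; the 5-jet and mu = 8 give E_8.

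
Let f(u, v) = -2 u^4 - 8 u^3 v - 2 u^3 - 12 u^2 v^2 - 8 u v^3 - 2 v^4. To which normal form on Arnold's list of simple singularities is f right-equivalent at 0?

E_6

The Hessian of f at 0 has rank 0. Corank 2; j^3 = -2*u^3 is a perfect cube, so E-series; the 4-jet and mu = 6 give E_6.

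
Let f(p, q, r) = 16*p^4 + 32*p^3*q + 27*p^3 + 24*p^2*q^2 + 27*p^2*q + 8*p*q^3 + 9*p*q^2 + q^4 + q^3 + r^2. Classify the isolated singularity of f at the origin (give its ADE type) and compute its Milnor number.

Type E6, Milnor number mu = 6.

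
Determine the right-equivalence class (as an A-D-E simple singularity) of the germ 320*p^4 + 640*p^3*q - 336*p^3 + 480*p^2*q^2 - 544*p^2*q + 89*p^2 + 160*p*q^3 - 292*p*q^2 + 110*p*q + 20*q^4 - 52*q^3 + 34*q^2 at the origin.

The Hessian of f at 0 is [[178, 110], [110, 68]] with rank 2, so corank 0. A Groebner basis of the Jacobian ideal J(f) in C{p,q} is {p, q}; counting standard monomials gives mu = 1. Corank 0: nondegenerate Morse point, so A_1.

A_1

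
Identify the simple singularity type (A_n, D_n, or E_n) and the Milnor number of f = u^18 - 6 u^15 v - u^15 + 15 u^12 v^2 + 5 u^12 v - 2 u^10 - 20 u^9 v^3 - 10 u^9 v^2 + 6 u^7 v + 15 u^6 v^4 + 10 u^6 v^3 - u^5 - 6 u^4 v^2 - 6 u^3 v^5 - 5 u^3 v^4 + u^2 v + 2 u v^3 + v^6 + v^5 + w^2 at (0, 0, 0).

Type D_{7}, Milnor number mu = 7.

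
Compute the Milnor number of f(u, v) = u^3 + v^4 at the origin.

6

The Hessian of f at 0 has rank 0. Corank 2; j^3 = u^3 is a perfect cube, so E-series; the 4-jet and mu = 6 give E_6.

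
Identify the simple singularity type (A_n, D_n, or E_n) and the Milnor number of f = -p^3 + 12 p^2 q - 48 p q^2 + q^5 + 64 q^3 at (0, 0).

Type E8, Milnor number mu = 8.

The Hessian of f at 0 has rank 0. Corank 2; j^3 = -(p - 4*q)^3 is a perfect cube, so E-series; the 5-jet and mu = 8 give E_8.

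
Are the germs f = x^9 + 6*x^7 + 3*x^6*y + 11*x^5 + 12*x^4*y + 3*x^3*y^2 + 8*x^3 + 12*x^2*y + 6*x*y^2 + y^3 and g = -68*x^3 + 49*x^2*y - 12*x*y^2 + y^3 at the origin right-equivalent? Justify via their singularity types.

No.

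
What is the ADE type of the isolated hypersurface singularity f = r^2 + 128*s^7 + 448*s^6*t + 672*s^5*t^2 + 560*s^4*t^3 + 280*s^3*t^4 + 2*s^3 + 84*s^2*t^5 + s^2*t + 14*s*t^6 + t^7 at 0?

D8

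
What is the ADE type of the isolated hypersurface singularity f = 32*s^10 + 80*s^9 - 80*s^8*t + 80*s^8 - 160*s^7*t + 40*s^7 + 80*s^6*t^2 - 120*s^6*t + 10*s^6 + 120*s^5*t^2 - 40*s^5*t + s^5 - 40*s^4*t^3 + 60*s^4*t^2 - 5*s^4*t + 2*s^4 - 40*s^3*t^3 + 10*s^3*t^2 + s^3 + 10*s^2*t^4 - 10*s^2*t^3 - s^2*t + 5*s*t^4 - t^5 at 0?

The Hessian of f at 0 is [[0, 0], [0, 0]] with rank 0, so corank 2. A Groebner basis of the Jacobian ideal J(f) in C{s,t} is {s*t/5 + t^4, s*t^2, s^2 - s*t}; counting standard monomials gives mu = 6. Corank 2; j^3 = s^2*(s - t) has shape L^2 M (L != M), so D-series; mu = 6 gives D_6.

D_{6}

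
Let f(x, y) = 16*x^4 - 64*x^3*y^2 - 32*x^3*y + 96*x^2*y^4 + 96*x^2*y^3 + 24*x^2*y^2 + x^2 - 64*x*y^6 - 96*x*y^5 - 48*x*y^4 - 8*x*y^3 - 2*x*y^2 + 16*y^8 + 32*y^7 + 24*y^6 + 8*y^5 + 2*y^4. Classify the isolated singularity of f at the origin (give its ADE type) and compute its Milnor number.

Type A_{3}, Milnor number mu = 3.

The Hessian of f at 0 has rank 1. Corank 1: A-series; mu = 3 gives A_3.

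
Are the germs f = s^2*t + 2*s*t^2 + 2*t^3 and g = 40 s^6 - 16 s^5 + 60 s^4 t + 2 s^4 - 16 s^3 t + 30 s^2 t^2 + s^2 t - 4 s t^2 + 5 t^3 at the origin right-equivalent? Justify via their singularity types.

Yes.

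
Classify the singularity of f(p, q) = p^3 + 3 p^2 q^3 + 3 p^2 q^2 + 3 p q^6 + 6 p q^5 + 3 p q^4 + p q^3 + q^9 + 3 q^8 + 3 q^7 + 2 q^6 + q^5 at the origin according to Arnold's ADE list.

E_7

The Hessian of f at 0 is [[0, 0], [0, 0]] with rank 0, so corank 2. A Groebner basis of the Jacobian ideal J(f) in C{p,q} is {-p^2 + q^4 - q^3/3, p^3, p^2*q + p^2/3 + q^3/9, p^2 + p*q^2 + q^3/3}; counting standard monomials gives mu = 7. Corank 2; j^3 = p^3 is a perfect cube, so E-series; the 4-jet and mu = 7 give E_7.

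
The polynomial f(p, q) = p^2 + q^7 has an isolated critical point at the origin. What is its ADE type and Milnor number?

The Hessian of f at 0 has rank 1. Corank 1: A-series; mu = 6 gives A_6.

Type A_6, Milnor number mu = 6.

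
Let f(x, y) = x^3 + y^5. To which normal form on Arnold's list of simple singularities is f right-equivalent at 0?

E_8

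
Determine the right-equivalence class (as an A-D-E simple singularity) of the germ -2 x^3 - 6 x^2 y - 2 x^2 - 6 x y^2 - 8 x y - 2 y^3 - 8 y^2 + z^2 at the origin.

A_{2}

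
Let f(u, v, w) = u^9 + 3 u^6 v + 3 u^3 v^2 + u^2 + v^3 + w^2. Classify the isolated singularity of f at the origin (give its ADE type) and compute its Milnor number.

Type A2, Milnor number mu = 2.

The Hessian of f at 0 has rank 2. Corank 1: A-series; mu = 2 gives A_2.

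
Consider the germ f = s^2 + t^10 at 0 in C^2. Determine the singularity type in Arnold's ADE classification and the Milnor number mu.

Type A9, Milnor number mu = 9.

The Hessian of f at 0 is [[2, 0], [0, 0]] with rank 1, so corank 1. A Groebner basis of the Jacobian ideal J(f) in C{s,t} is {t^9, s}; counting standard monomials gives mu = 9. Corank 1: A-series; mu = 9 gives A_9.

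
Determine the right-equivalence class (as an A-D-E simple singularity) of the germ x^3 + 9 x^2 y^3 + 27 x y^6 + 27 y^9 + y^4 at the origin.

E_6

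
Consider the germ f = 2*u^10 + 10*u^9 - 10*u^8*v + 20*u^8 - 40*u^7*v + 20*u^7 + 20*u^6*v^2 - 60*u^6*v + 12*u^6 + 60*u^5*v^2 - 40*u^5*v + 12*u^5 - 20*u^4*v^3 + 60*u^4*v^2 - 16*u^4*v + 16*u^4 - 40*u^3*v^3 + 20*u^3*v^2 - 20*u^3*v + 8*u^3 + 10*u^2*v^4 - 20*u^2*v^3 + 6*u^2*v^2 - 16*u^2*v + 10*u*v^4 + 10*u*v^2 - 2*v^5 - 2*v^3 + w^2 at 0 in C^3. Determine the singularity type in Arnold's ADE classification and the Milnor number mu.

Type D_{6}, Milnor number mu = 6.

The Hessian of f at 0 is [[0, 0, 0], [0, 0, 0], [0, 0, 2]] with rank 1, so corank 2. A Groebner basis of the Jacobian ideal J(f) in C{u,v,w} is {u^3 - 3*u^2 + 4*u*v - 5*v^2/4, u^2*v - 5*u^2 + 7*u*v - 9*v^2/4, -8*u^2 + u*v^2 + 12*u*v - 4*v^2, -12*u^2 + 20*u*v + v^3 - 7*v^2, w}; counting standard monomials gives mu = 6. Corank 2; j^3 = 2*(u - v)*(2*u - v)^2 has shape L^2 M (L != M), so D-series; mu = 6 gives D_6.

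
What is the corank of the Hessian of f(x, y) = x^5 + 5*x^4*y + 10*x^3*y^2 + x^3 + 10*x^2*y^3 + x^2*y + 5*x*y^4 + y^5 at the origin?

2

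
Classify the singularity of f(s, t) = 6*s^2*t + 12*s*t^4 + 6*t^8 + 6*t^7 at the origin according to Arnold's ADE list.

The Hessian of f at 0 has rank 0. Corank 2; j^3 = 6*s^2*t has shape L^2 M (L != M), so D-series; mu = 9 gives D_9.

D_9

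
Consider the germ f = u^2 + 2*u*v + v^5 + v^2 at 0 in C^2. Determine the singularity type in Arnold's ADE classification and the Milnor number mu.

The Hessian of f at 0 has rank 1. Corank 1: A-series; mu = 4 gives A_4.

Type A_{4}, Milnor number mu = 4.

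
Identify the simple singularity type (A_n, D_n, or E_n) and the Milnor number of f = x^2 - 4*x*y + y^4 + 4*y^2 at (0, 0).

Type A_3, Milnor number mu = 3.

The Hessian of f at 0 has rank 1. Corank 1: A-series; mu = 3 gives A_3.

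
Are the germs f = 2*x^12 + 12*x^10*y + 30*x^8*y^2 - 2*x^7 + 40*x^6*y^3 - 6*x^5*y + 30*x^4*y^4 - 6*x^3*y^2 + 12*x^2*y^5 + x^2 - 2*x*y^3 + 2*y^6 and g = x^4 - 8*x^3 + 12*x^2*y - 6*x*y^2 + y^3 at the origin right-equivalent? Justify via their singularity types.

The Hessian of f at 0 is [[2, 0], [0, 0]] with rank 1, so corank 1. A Groebner basis of the Jacobian ideal J(f) in C{x,y} is {x*y^2, -x + y^3, x^2}; counting standard monomials gives mu = 5. Corank 1: A-series; mu = 5 gives A_5. The Hessian of g at 0 is [[0, 0], [0, 0]] with rank 0, so corank 2. A Groebner basis of the Jacobian ideal J(g) in C{x,y} is {y^4, x*y^2 - y^3/3, x^2 - x*y + y^2/4}; counting standard monomials gives mu = 6. Corank 2; j^3 = -(2*x - y)^3 is a perfect cube, so E-series; the 4-jet and mu = 6 give E_6. f is A_5 but g is E_6, hence not right-equivalent.

No.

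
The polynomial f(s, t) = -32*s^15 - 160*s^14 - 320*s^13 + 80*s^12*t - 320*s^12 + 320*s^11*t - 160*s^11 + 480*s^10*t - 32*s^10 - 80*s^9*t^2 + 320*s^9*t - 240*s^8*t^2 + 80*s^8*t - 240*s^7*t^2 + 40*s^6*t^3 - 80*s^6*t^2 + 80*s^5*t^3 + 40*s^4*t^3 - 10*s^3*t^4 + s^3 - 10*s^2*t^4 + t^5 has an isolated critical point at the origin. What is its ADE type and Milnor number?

Type E8, Milnor number mu = 8.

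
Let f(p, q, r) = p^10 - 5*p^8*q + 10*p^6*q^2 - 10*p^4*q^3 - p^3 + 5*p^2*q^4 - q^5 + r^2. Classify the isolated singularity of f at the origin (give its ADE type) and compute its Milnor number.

Type E_{8}, Milnor number mu = 8.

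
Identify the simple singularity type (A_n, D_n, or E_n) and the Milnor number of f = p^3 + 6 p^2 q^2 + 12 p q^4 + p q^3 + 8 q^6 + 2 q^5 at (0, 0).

The Hessian of f at 0 is [[0, 0], [0, 0]] with rank 0, so corank 2. A Groebner basis of the Jacobian ideal J(f) in C{p,q} is {-p^2/4 + q^4 - q^3/12, p^3, p^2*q + p^2/12 + q^3/36, p^2/2 + p*q^2 + q^3/6}; counting standard monomials gives mu = 7. Corank 2; j^3 = p^3 is a perfect cube, so E-series; the 4-jet and mu = 7 give E_7.

Type E_7, Milnor number mu = 7.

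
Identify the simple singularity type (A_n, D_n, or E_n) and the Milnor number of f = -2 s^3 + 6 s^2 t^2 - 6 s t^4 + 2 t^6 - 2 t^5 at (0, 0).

The Hessian of f at 0 is [[0, 0], [0, 0]] with rank 0, so corank 2. A Groebner basis of the Jacobian ideal J(f) in C{s,t} is {t^4, s^3, -s^2/2 + s*t^2}; counting standard monomials gives mu = 8. Corank 2; j^3 = -2*s^3 is a perfect cube, so E-series; the 5-jet and mu = 8 give E_8.

Type E_8, Milnor number mu = 8.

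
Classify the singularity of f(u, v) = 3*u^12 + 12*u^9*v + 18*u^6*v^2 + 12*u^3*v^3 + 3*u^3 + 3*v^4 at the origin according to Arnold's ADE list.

The Hessian of f at 0 has rank 0. Corank 2; j^3 = 3*u^3 is a perfect cube, so E-series; the 4-jet and mu = 6 give E_6.

E_{6}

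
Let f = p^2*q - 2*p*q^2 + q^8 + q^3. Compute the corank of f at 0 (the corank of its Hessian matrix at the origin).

2

Hessian at 0 has rank 0.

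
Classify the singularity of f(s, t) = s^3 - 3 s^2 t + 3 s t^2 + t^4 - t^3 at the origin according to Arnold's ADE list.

E6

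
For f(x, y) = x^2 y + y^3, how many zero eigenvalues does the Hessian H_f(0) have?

The Hessian at 0 is [[0, 0], [0, 0]] of rank 0; hence corank 2.

2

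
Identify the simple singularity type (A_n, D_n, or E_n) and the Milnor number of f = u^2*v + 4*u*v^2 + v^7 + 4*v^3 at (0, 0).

Type D8, Milnor number mu = 8.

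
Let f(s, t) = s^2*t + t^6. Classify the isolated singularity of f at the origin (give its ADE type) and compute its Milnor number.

The Hessian of f at 0 has rank 0. Corank 2; j^3 = s^2*t has shape L^2 M (L != M), so D-series; mu = 7 gives D_7.

Type D_{7}, Milnor number mu = 7.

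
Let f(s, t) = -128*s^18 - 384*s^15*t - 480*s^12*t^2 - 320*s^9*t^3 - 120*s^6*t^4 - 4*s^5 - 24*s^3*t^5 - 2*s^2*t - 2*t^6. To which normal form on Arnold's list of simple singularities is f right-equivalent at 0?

D_7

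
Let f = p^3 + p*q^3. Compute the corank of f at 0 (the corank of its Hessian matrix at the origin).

Hessian at 0 has rank 0.

2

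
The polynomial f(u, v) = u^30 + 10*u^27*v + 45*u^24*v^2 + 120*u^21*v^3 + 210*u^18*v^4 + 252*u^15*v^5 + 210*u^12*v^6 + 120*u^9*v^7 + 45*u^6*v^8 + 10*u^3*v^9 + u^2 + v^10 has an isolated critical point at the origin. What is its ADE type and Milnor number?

The Hessian of f at 0 has rank 1. Corank 1: A-series; mu = 9 gives A_9.

Type A_9, Milnor number mu = 9.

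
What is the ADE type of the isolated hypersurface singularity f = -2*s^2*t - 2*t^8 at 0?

D_{9}

The Hessian of f at 0 is [[0, 0], [0, 0]] with rank 0, so corank 2. A Groebner basis of the Jacobian ideal J(f) in C{s,t} is {s^2/8 + t^7, s^3, s*t}; counting standard monomials gives mu = 9. Corank 2; j^3 = -2*s^2*t has shape L^2 M (L != M), so D-series; mu = 9 gives D_9.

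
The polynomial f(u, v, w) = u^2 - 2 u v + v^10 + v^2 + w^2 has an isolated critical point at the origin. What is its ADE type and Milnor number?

Type A9, Milnor number mu = 9.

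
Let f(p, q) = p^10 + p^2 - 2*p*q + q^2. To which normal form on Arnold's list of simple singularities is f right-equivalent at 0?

A_{9}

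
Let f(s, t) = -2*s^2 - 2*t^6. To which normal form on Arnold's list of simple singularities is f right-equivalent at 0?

The Hessian of f at 0 has rank 1. Corank 1: A-series; mu = 5 gives A_5.

A5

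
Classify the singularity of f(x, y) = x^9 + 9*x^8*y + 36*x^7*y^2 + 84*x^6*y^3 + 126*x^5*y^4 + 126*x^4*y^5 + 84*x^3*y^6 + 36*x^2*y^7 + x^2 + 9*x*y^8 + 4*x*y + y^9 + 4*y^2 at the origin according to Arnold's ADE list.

A8

The Hessian of f at 0 has rank 1. Corank 1: A-series; mu = 8 gives A_8.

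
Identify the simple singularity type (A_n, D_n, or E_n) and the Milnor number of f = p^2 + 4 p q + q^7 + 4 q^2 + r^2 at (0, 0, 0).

Type A_{6}, Milnor number mu = 6.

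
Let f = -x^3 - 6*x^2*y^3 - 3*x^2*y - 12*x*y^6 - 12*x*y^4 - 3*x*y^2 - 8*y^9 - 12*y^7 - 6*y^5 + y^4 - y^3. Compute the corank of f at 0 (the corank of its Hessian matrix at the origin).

2

Hessian at 0 has rank 0.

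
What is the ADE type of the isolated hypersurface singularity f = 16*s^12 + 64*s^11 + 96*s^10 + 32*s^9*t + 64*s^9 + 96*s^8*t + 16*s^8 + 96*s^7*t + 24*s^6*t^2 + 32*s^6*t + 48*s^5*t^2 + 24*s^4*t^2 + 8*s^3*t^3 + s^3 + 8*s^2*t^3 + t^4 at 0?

The Hessian of f at 0 has rank 0. Corank 2; j^3 = s^3 is a perfect cube, so E-series; the 4-jet and mu = 6 give E_6.

E_6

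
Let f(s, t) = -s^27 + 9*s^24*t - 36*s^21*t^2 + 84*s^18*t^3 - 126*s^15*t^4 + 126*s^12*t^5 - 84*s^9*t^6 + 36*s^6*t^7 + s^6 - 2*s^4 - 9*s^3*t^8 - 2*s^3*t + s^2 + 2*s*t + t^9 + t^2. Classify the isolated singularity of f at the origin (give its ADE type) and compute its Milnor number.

Type A_8, Milnor number mu = 8.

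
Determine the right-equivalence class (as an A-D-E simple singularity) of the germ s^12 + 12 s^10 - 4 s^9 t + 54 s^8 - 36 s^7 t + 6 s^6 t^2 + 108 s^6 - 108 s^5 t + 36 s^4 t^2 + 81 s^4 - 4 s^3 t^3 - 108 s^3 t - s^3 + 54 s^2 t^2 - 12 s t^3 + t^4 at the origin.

The Hessian of f at 0 has rank 0. Corank 2; j^3 = -s^3 is a perfect cube, so E-series; the 4-jet and mu = 6 give E_6.

E_6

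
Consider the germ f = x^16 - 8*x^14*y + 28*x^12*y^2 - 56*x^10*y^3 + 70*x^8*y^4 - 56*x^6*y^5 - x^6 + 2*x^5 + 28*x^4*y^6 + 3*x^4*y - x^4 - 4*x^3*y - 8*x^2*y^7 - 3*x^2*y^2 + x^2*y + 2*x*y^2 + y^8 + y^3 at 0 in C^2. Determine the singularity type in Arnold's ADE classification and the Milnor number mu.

The Hessian of f at 0 has rank 0. Corank 2; j^3 = y*(x + y)^2 has shape L^2 M (L != M), so D-series; mu = 9 gives D_9.

Type D9, Milnor number mu = 9.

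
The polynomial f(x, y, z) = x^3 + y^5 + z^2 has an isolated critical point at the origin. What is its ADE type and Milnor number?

Type E_8, Milnor number mu = 8.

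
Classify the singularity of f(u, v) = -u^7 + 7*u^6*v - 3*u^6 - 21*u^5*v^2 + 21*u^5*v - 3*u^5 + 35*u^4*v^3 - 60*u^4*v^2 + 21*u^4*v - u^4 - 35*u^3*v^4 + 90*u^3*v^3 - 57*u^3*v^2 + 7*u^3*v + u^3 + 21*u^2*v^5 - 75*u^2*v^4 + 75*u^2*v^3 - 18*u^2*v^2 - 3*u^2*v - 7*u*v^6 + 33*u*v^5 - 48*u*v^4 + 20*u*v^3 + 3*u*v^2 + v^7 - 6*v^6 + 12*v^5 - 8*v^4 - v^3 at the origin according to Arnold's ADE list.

E7

The Hessian of f at 0 has rank 0. Corank 2; j^3 = (u - v)^3 is a perfect cube, so E-series; the 4-jet and mu = 7 give E_7.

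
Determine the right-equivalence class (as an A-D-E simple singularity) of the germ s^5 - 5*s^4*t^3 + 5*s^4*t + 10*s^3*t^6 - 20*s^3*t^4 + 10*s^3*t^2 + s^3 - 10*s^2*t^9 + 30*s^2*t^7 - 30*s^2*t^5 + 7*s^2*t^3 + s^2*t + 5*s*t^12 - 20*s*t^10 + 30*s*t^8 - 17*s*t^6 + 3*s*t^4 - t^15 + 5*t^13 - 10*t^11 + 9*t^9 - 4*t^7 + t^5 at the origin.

The Hessian of f at 0 has rank 0. Corank 2; j^3 = s^2*(s + t) has shape L^2 M (L != M), so D-series; mu = 6 gives D_6.

D_6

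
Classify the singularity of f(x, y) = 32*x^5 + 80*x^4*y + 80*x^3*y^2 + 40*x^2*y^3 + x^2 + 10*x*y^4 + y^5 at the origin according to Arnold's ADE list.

A_4

The Hessian of f at 0 is [[2, 0], [0, 0]] with rank 1, so corank 1. A Groebner basis of the Jacobian ideal J(f) in C{x,y} is {y^4, x}; counting standard monomials gives mu = 4. Corank 1: A-series; mu = 4 gives A_4.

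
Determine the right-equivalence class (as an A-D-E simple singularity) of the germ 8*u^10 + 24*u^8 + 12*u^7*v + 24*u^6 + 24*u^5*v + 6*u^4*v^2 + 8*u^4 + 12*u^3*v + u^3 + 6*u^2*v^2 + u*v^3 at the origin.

E7

The Hessian of f at 0 has rank 0. Corank 2; j^3 = u^3 is a perfect cube, so E-series; the 4-jet and mu = 7 give E_7.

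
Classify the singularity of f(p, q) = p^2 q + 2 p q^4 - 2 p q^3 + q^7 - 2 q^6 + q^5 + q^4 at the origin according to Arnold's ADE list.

D_{5}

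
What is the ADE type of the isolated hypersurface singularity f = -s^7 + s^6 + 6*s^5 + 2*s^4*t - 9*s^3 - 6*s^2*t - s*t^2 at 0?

D7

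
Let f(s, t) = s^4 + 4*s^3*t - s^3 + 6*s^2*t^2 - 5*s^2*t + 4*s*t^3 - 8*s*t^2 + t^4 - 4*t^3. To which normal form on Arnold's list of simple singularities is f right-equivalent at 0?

The Hessian of f at 0 has rank 0. Corank 2; j^3 = -(s + t)*(s + 2*t)^2 has shape L^2 M (L != M), so D-series; mu = 5 gives D_5.

D5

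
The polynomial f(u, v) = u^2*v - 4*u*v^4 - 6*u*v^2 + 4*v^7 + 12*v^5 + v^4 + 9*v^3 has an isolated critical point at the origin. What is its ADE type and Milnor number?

Type D5, Milnor number mu = 5.

The Hessian of f at 0 has rank 0. Corank 2; j^3 = v*(u - 3*v)^2 has shape L^2 M (L != M), so D-series; mu = 5 gives D_5.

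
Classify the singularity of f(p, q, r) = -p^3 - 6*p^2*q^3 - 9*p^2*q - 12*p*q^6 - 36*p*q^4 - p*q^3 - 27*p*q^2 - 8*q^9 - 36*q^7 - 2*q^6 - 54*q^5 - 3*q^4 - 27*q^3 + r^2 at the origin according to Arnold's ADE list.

The Hessian of f at 0 has rank 1. Corank 2; j^3 = -(p + 3*q)^3 is a perfect cube, so E-series; the 4-jet and mu = 7 give E_7.

E7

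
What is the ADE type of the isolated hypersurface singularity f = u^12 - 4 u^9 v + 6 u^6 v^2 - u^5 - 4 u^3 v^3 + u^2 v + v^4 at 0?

D5

The Hessian of f at 0 has rank 0. Corank 2; j^3 = u^2*v has shape L^2 M (L != M), so D-series; mu = 5 gives D_5.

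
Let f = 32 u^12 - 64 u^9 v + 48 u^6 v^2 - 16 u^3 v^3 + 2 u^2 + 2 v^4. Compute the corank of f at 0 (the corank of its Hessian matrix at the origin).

1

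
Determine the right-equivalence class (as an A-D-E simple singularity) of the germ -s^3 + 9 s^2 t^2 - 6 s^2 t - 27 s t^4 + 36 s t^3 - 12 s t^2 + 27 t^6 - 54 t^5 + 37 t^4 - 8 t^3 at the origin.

The Hessian of f at 0 has rank 0. Corank 2; j^3 = -(s + 2*t)^3 is a perfect cube, so E-series; the 4-jet and mu = 6 give E_6.

E_6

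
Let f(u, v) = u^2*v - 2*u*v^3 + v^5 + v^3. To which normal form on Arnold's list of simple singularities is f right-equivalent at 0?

D4

The Hessian of f at 0 is [[0, 0], [0, 0]] with rank 0, so corank 2. A Groebner basis of the Jacobian ideal J(f) in C{u,v} is {v^3, u^2 + 3*v^2, u*v}; counting standard monomials gives mu = 4. Corank 2; j^3 = v*(u^2 + v^2) splits into three distinct lines over C (the quadratic factor has nonzero discriminant), so D_4.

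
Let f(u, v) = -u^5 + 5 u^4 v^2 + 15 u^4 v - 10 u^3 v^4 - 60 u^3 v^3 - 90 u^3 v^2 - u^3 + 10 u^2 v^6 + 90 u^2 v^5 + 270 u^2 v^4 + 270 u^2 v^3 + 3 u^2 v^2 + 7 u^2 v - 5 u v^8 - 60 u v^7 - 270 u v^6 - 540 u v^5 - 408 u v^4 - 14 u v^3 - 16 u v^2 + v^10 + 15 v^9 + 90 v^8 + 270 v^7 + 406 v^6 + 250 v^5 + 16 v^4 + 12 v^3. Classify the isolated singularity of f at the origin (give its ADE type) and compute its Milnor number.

The Hessian of f at 0 is [[0, 0], [0, 0]] with rank 0, so corank 2. A Groebner basis of the Jacobian ideal J(f) in C{u,v} is {u^3 + 13*u^2 - 60*u*v + 68*v^2, u^2*v + 6*u^2 - 28*u*v + 32*v^2, 11*u^2/4 + u*v^2 - 13*u*v + 15*v^2, 5*u^2/4 - 6*u*v + v^3 + 7*v^2}; counting standard monomials gives mu = 6. Corank 2; j^3 = -(u - 3*v)*(u - 2*v)^2 has shape L^2 M (L != M), so D-series; mu = 6 gives D_6.

Type D6, Milnor number mu = 6.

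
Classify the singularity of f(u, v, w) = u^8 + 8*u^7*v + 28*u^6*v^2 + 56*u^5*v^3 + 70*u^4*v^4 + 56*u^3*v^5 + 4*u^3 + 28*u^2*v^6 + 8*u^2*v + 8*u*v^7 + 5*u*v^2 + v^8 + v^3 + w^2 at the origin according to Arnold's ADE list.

D_{9}

The Hessian of f at 0 has rank 1. Corank 2; j^3 = (u + v)*(2*u + v)^2 has shape L^2 M (L != M), so D-series; mu = 9 gives D_9.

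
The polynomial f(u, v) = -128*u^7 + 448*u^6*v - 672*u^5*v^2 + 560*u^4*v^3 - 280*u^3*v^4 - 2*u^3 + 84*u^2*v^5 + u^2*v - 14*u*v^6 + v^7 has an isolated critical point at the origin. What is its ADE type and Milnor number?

The Hessian of f at 0 has rank 0. Corank 2; j^3 = -u^2*(2*u - v) has shape L^2 M (L != M), so D-series; mu = 8 gives D_8.

Type D_8, Milnor number mu = 8.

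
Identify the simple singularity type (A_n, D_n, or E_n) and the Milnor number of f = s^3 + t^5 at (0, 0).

Type E_{8}, Milnor number mu = 8.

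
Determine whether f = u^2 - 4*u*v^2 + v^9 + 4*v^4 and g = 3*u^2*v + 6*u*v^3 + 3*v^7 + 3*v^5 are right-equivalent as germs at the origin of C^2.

No.

The Hessian of f at 0 has rank 1. Corank 1: A-series; mu = 8 gives A_8. The Hessian of g at 0 has rank 0. Corank 2; j^3 = 3*u^2*v has shape L^2 M (L != M), so D-series; mu = 8 gives D_8. f is A_8 but g is D_8, hence not right-equivalent.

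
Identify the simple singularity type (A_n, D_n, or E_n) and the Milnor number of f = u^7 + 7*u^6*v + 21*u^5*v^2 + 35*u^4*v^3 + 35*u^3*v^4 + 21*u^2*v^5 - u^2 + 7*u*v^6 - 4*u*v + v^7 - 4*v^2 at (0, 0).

The Hessian of f at 0 has rank 1. Corank 1: A-series; mu = 6 gives A_6.

Type A_{6}, Milnor number mu = 6.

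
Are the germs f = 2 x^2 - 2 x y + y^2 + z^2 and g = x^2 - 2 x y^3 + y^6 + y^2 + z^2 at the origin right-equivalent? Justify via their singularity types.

Yes.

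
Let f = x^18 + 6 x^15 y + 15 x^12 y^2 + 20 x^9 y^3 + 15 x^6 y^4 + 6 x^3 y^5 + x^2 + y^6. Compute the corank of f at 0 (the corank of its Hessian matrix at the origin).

Hessian at 0 has rank 1.

1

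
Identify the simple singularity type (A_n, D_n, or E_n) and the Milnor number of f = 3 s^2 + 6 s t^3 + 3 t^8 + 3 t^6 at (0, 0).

Type A_{7}, Milnor number mu = 7.

The Hessian of f at 0 has rank 1. Corank 1: A-series; mu = 7 gives A_7.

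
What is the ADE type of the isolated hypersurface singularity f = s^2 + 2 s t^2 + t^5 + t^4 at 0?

The Hessian of f at 0 is [[2, 0], [0, 0]] with rank 1, so corank 1. A Groebner basis of the Jacobian ideal J(f) in C{s,t} is {s^2, s + t^2}; counting standard monomials gives mu = 4. Corank 1: A-series; mu = 4 gives A_4.

A4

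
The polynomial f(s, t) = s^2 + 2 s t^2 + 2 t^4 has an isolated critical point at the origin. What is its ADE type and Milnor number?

Type A_3, Milnor number mu = 3.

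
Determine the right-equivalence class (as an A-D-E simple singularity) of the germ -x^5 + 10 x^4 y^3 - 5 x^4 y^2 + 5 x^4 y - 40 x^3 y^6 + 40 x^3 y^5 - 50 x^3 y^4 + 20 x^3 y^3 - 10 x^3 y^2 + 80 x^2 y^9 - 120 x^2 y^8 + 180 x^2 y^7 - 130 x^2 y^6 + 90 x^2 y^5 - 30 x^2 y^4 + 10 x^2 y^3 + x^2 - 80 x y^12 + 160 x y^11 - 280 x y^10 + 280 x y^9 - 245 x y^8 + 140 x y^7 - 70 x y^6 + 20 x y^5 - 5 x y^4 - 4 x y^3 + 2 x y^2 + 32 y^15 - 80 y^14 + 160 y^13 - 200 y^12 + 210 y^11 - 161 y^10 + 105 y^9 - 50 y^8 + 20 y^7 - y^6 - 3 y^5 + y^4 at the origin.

A_4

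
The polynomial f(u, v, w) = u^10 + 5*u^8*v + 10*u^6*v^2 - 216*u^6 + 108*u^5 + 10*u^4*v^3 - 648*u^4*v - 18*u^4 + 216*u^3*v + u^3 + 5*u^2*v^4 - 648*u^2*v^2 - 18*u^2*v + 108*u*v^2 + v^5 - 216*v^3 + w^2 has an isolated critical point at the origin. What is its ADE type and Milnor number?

The Hessian of f at 0 is [[0, 0, 0], [0, 0, 0], [0, 0, 2]] with rank 1, so corank 2. A Groebner basis of the Jacobian ideal J(f) in C{u,v,w} is {-u^2/31104 + u*v^3 + u*v^2/72 + u*v/2592 - v^3/12 - v^2/864, v^4, u^3 - u^2/4 + 3*u*v - 216*v^3 - 9*v^2, u^2*v - u^2/72 - 6*u*v^2 + u*v/6 - v^2/2, w}; counting standard monomials gives mu = 8. Corank 2; j^3 = (u - 6*v)^3 is a perfect cube, so E-series; the 5-jet and mu = 8 give E_8.

Type E_8, Milnor number mu = 8.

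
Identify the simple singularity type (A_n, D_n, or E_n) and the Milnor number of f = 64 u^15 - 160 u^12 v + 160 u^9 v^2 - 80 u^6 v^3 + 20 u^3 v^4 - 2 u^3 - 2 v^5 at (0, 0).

Type E_{8}, Milnor number mu = 8.

The Hessian of f at 0 is [[0, 0], [0, 0]] with rank 0, so corank 2. A Groebner basis of the Jacobian ideal J(f) in C{u,v} is {v^4, u^2}; counting standard monomials gives mu = 8. Corank 2; j^3 = -2*u^3 is a perfect cube, so E-series; the 5-jet and mu = 8 give E_8.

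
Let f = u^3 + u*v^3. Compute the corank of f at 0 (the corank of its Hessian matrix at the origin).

2

The Hessian at 0 is [[0, 0], [0, 0]] of rank 0; hence corank 2.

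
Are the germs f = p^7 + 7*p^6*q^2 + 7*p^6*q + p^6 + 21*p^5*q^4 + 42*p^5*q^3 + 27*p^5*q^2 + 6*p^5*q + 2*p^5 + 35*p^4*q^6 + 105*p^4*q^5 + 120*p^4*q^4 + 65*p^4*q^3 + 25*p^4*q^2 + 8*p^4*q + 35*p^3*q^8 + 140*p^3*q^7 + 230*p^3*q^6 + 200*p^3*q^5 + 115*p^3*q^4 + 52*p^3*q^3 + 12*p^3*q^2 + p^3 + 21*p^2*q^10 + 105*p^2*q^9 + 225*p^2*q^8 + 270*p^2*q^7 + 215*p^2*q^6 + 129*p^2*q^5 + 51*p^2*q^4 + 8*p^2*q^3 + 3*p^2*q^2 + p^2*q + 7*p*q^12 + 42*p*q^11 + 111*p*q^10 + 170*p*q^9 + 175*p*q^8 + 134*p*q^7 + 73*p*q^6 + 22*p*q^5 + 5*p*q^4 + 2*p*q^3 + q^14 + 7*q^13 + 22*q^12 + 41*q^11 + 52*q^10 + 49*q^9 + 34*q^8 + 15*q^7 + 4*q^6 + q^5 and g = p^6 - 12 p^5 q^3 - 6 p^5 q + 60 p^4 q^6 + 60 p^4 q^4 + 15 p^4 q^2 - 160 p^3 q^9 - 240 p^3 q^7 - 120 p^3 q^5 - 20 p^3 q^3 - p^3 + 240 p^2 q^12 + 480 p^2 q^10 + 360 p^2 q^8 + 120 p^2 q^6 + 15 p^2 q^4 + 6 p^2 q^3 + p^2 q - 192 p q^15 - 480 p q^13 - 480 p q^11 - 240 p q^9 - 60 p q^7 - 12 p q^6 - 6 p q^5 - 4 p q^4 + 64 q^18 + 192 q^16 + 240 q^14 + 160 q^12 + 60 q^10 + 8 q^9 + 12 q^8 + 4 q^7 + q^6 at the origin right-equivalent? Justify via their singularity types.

Yes.

The Hessian of f at 0 has rank 0. Corank 2; j^3 = p^2*(p + q) has shape L^2 M (L != M), so D-series; mu = 7 gives D_7. The Hessian of g at 0 has rank 0. Corank 2; j^3 = -p^2*(p - q) has shape L^2 M (L != M), so D-series; mu = 7 gives D_7. Both have type D_7, hence right-equivalent.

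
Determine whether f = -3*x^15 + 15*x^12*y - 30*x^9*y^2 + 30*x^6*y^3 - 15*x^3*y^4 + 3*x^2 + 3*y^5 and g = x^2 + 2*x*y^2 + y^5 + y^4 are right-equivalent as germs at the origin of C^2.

Yes.

The Hessian of f at 0 has rank 1. Corank 1: A-series; mu = 4 gives A_4. The Hessian of g at 0 has rank 1. Corank 1: A-series; mu = 4 gives A_4. Both have type A_4, hence right-equivalent.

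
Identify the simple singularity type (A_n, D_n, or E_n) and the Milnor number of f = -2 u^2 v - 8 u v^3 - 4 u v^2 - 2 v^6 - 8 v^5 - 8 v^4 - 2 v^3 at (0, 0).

The Hessian of f at 0 has rank 0. Corank 2; j^3 = -2*v*(u + v)^2 has shape L^2 M (L != M), so D-series; mu = 7 gives D_7.

Type D_{7}, Milnor number mu = 7.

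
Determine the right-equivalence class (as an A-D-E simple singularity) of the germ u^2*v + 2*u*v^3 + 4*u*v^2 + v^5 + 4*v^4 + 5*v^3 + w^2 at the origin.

D4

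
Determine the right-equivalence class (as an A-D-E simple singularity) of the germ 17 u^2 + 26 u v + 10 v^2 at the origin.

The Hessian of f at 0 is [[34, 26], [26, 20]] with rank 2, so corank 0. A Groebner basis of the Jacobian ideal J(f) in C{u,v} is {u, v}; counting standard monomials gives mu = 1. Corank 0: nondegenerate Morse point, so A_1.

A_1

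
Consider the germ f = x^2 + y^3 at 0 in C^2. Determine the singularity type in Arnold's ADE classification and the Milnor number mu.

Type A_{2}, Milnor number mu = 2.

The Hessian of f at 0 has rank 1. Corank 1: A-series; mu = 2 gives A_2.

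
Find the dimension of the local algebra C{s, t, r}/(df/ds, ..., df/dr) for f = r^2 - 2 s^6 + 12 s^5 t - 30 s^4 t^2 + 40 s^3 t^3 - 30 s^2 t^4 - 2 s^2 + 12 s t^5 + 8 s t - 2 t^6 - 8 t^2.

5

The Hessian of f at 0 has rank 2. Corank 1: A-series; mu = 5 gives A_5.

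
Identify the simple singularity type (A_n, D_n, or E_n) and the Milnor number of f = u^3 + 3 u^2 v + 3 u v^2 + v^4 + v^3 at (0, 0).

Type E_{6}, Milnor number mu = 6.

The Hessian of f at 0 is [[0, 0], [0, 0]] with rank 0, so corank 2. A Groebner basis of the Jacobian ideal J(f) in C{u,v} is {v^3, u^2 + 2*u*v + v^2}; counting standard monomials gives mu = 6. Corank 2; j^3 = (u + v)^3 is a perfect cube, so E-series; the 4-jet and mu = 6 give E_6.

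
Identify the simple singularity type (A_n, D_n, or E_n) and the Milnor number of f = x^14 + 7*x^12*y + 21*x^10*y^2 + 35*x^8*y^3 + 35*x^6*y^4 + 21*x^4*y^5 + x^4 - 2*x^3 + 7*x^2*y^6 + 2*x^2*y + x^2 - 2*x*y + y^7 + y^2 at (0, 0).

The Hessian of f at 0 has rank 1. Corank 1: A-series; mu = 6 gives A_6.

Type A6, Milnor number mu = 6.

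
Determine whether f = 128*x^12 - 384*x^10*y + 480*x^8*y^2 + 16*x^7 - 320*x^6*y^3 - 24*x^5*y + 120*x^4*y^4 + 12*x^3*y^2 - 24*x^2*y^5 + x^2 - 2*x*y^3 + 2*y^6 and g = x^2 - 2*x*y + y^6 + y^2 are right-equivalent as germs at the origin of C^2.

Yes.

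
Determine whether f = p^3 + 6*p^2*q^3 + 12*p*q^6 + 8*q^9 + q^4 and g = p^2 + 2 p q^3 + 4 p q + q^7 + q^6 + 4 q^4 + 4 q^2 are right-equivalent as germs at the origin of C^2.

The Hessian of f at 0 is [[0, 0], [0, 0]] with rank 0, so corank 2. A Groebner basis of the Jacobian ideal J(f) in C{p,q} is {q^3, p^2}; counting standard monomials gives mu = 6. Corank 2; j^3 = p^3 is a perfect cube, so E-series; the 4-jet and mu = 6 give E_6. The Hessian of g at 0 is [[2, 4], [4, 8]] with rank 1, so corank 1. A Groebner basis of the Jacobian ideal J(g) in C{p,q} is {p + q^3 + 2*q, p^2 + 4*p*q + 4*q^2}; counting standard monomials gives mu = 6. Corank 1: A-series; mu = 6 gives A_6. f is E_6 but g is A_6, hence not right-equivalent.

No.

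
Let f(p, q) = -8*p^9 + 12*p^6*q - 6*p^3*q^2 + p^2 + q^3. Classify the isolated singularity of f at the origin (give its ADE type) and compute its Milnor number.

The Hessian of f at 0 has rank 1. Corank 1: A-series; mu = 2 gives A_2.

Type A_{2}, Milnor number mu = 2.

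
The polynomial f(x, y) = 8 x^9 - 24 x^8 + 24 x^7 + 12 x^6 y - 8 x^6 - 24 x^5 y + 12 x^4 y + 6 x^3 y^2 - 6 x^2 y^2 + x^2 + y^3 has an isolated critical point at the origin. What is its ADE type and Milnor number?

The Hessian of f at 0 has rank 1. Corank 1: A-series; mu = 2 gives A_2.

Type A_2, Milnor number mu = 2.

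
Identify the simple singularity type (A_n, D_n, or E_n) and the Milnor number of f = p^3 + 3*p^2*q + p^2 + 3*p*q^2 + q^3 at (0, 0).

Type A2, Milnor number mu = 2.

The Hessian of f at 0 is [[2, 0], [0, 0]] with rank 1, so corank 1. A Groebner basis of the Jacobian ideal J(f) in C{p,q} is {q^2, p}; counting standard monomials gives mu = 2. Corank 1: A-series; mu = 2 gives A_2.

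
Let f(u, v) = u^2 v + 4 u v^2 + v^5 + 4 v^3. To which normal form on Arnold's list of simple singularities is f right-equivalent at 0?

The Hessian of f at 0 has rank 0. Corank 2; j^3 = v*(u + 2*v)^2 has shape L^2 M (L != M), so D-series; mu = 6 gives D_6.

D_{6}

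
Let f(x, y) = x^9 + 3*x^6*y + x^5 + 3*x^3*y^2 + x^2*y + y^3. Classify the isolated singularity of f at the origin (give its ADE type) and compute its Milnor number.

The Hessian of f at 0 has rank 0. Corank 2; j^3 = y*(x^2 + y^2) splits into three distinct lines over C (the quadratic factor has nonzero discriminant), so D_4.

Type D4, Milnor number mu = 4.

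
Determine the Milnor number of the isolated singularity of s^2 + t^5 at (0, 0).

4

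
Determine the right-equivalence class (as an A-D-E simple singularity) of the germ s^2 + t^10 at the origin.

The Hessian of f at 0 has rank 1. Corank 1: A-series; mu = 9 gives A_9.

A_9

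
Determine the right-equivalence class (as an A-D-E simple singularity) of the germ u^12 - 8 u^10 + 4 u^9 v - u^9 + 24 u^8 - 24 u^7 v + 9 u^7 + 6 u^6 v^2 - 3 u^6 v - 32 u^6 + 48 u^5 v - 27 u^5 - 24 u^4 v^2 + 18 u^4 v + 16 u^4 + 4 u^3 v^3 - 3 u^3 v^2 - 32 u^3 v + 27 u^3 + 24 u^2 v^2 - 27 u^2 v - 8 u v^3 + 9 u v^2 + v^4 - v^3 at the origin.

The Hessian of f at 0 has rank 0. Corank 2; j^3 = (3*u - v)^3 is a perfect cube, so E-series; the 4-jet and mu = 6 give E_6.

E_6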